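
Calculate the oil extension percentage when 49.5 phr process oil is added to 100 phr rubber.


Oil % = oil / (100 + oil) * 100
= 49.5 / (100 + 49.5) * 100
= 49.5 / 149.5 * 100
= 33.11%

33.11%


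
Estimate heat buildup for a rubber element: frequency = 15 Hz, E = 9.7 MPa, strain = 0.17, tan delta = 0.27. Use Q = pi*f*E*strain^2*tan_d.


Q = pi * f * E * strain^2 * tan_d
= pi * 15 * 9.7 * 0.17^2 * 0.27
= pi * 15 * 9.7 * 0.0289 * 0.27
= 3.5668

Q = 3.5668


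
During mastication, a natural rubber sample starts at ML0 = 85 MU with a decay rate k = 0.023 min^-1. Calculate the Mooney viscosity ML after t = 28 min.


ML = ML0 * exp(-k * t)
ML = 85 * exp(-0.023 * 28)
ML = 85 * 0.5252
ML = 44.64 MU

44.64 MU


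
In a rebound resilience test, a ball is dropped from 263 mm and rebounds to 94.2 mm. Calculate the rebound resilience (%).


Resilience = h_rebound / h_drop * 100
= 94.2 / 263 * 100
= 35.8%

35.8%


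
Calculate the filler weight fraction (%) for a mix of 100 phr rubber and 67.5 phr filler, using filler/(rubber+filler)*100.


Filler % = filler / (rubber + filler) * 100
= 67.5 / (100 + 67.5) * 100
= 67.5 / 167.5 * 100
= 40.3%

40.3%


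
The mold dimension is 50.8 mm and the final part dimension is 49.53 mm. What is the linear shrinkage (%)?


Shrinkage = (mold - part) / mold * 100
= (50.8 - 49.53) / 50.8 * 100
= 1.27 / 50.8 * 100
= 2.5%

2.5%


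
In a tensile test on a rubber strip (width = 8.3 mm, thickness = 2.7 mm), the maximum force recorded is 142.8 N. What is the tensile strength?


Area = width * thickness = 8.3 * 2.7 = 22.41 mm^2
TS = force / area = 142.8 / 22.41 = 6.37 MPa

6.37 MPa


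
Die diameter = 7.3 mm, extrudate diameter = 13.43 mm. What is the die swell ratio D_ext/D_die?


Die swell ratio = D_extrudate / D_die
= 13.43 / 7.3
= 1.84

Die swell = 1.84


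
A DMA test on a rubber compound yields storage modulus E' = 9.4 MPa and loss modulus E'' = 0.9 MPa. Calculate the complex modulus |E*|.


|E*| = sqrt(E'^2 + E''^2)
= sqrt(9.4^2 + 0.9^2)
= sqrt(88.3600 + 0.8100)
= 9.443 MPa

9.443 MPa


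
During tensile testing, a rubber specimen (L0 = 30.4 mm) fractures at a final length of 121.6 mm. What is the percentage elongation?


Elongation = (Lf - L0) / L0 * 100
= (121.6 - 30.4) / 30.4 * 100
= 91.2 / 30.4 * 100
= 300.0%

300.0%


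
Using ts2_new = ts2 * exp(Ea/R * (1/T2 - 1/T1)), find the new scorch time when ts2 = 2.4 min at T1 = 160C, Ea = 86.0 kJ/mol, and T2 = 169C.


Convert temperatures: T1 = 160 + 273.15 = 433.15 K, T2 = 169 + 273.15 = 442.15 K
ts2_new = 2.4 * exp(86000 / 8.314 * (1/442.15 - 1/433.15))
1/T2 - 1/T1 = -4.6993e-05
ts2_new = 1.48 min

1.48 min


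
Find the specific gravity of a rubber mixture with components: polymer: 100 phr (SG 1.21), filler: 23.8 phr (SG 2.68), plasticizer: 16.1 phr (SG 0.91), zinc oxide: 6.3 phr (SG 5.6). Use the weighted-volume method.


Sum of weights = 146.2
Volume contributions:
  polymer: 100/1.21 = 82.6446
  filler: 23.8/2.68 = 8.8806
  plasticizer: 16.1/0.91 = 17.6923
  zinc oxide: 6.3/5.6 = 1.1250
Sum of volumes = 110.3425
SG = 146.2 / 110.3425 = 1.325

SG = 1.325


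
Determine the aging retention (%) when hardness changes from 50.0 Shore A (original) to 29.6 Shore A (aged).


Retention = aged / original * 100
= 29.6 / 50.0 * 100
= 59.2%

59.2%


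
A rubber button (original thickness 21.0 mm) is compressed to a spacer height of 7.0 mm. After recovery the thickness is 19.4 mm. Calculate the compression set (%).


CS = (t0 - recovered) / (t0 - ts) * 100
= (21.0 - 19.4) / (21.0 - 7.0) * 100
= 1.6 / 14.0 * 100
= 11.4%

11.4%


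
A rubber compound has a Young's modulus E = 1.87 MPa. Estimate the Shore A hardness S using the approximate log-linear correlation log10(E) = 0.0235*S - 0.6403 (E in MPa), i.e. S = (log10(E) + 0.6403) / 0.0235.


log10(E) = 0.0235*S - 0.6403  =>  S = (log10(E) + 0.6403) / 0.0235
log10(1.87) = 0.271842
S = (0.271842 + 0.6403) / 0.0235 = 0.912142 / 0.0235
S = 38.8

Shore A = 38.8


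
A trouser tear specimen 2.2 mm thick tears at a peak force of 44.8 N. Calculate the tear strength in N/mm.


Tear strength = force / thickness
= 44.8 / 2.2
= 20.36 N/mm

20.36 N/mm


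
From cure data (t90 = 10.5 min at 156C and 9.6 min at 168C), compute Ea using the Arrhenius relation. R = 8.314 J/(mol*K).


T1 = 429.15 K, T2 = 441.15 K
1/T1 - 1/T2 = 6.3385e-05
ln(t1/t2) = ln(10.5/9.6) = 0.0896
Ea = 8.314 * 0.0896 / 6.3385e-05 = 11754.1469 J/mol
Ea = 11.75 kJ/mol

11.75 kJ/mol


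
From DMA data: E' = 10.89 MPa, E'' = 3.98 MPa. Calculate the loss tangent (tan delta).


tan delta = E'' / E'
= 3.98 / 10.89
= 0.3655

tan delta = 0.3655


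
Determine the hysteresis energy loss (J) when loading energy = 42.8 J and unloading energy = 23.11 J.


Hysteresis loss = loading - unloading
= 42.8 - 23.11
= 19.69 J

19.69 J


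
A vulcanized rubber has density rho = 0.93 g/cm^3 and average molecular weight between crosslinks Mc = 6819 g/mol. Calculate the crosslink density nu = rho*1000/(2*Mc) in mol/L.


nu = rho * 1000 / (2 * Mc)
nu = 0.93 * 1000 / (2 * 6819)
nu = 930.0 / 13638
nu = 0.0682 mol/L

0.0682 mol/L


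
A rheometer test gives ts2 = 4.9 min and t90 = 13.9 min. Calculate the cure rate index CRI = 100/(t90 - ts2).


CRI = 100 / (t90 - ts2)
= 100 / (13.9 - 4.9)
= 100 / 9.0
= 11.11 min^-1

11.11 min^-1


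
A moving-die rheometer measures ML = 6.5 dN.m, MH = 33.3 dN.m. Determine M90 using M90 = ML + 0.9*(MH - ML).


M90 = ML + 0.9 * (MH - ML)
M90 = 6.5 + 0.9 * (33.3 - 6.5)
M90 = 6.5 + 0.9 * 26.8
M90 = 30.62 dN.m

30.62 dN.m


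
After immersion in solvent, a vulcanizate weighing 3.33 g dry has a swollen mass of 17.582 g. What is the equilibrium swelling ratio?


Q = W_swollen / W_dry
Q = 17.582 / 3.33
Q = 5.28

Q = 5.28


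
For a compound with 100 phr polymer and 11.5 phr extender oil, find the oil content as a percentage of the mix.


Oil % = oil / (100 + oil) * 100
= 11.5 / (100 + 11.5) * 100
= 11.5 / 111.5 * 100
= 10.31%

10.31%


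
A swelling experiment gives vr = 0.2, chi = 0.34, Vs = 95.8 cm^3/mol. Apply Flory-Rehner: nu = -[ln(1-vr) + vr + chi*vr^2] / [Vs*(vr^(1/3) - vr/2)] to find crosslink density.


ln(1 - vr) = ln(1 - 0.2) = -0.2231
Numerator = -((-0.2231) + 0.2 + 0.34 * 0.2^2) = 0.0095
Denominator = 95.8 * (0.2^(1/3) - 0.2/2) = 46.4442
nu = 0.0095 / 46.4442 = 2.0548e-04 mol/cm^3

2.0548e-04 mol/cm^3


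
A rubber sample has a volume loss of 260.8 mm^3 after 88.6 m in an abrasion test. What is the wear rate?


Rate = volume_loss / distance
= 260.8 / 88.6
= 2.944 mm^3/m

2.944 mm^3/m


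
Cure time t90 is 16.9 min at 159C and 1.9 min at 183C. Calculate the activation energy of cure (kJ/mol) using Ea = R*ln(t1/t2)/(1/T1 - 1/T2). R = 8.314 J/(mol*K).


T1 = 432.15 K, T2 = 456.15 K
1/T1 - 1/T2 = 1.2175e-04
ln(t1/t2) = ln(16.9/1.9) = 2.1855
Ea = 8.314 * 2.1855 / 1.2175e-04 = 149239.4997 J/mol
Ea = 149.24 kJ/mol

149.24 kJ/mol


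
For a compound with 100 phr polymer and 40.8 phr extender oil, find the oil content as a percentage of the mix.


Oil % = oil / (100 + oil) * 100
= 40.8 / (100 + 40.8) * 100
= 40.8 / 140.8 * 100
= 28.98%

28.98%


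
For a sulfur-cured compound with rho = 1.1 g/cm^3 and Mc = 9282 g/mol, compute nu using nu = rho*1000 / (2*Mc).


nu = rho * 1000 / (2 * Mc)
nu = 1.1 * 1000 / (2 * 9282)
nu = 1100.0 / 18564
nu = 0.0593 mol/L

0.0593 mol/L


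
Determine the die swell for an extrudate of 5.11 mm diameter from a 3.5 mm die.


Die swell ratio = D_extrudate / D_die
= 5.11 / 3.5
= 1.46

Die swell = 1.46


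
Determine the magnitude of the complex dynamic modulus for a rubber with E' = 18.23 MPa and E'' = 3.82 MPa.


|E*| = sqrt(E'^2 + E''^2)
= sqrt(18.23^2 + 3.82^2)
= sqrt(332.3329 + 14.5924)
= 18.626 MPa

18.626 MPa


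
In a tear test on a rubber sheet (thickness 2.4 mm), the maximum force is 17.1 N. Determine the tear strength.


Tear strength = force / thickness
= 17.1 / 2.4
= 7.13 N/mm

7.13 N/mm


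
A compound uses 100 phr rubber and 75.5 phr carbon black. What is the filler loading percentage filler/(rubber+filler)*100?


Filler % = filler / (rubber + filler) * 100
= 75.5 / (100 + 75.5) * 100
= 75.5 / 175.5 * 100
= 43.02%

43.02%


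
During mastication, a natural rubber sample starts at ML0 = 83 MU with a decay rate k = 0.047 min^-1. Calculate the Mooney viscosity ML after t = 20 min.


ML = ML0 * exp(-k * t)
ML = 83 * exp(-0.047 * 20)
ML = 83 * 0.3906
ML = 32.42 MU

32.42 MU


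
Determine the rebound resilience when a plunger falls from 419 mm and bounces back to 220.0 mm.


Resilience = h_rebound / h_drop * 100
= 220.0 / 419 * 100
= 52.5%

52.5%


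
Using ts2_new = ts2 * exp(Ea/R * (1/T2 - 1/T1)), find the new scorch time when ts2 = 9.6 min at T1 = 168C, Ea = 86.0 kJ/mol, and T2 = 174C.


Convert temperatures: T1 = 168 + 273.15 = 441.15 K, T2 = 174 + 273.15 = 447.15 K
ts2_new = 9.6 * exp(86000 / 8.314 * (1/447.15 - 1/441.15))
1/T2 - 1/T1 = -3.0417e-05
ts2_new = 7.01 min

7.01 min


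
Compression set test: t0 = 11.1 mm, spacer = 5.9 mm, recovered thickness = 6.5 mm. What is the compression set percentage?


CS = (t0 - recovered) / (t0 - ts) * 100
= (11.1 - 6.5) / (11.1 - 5.9) * 100
= 4.6 / 5.2 * 100
= 88.5%

88.5%


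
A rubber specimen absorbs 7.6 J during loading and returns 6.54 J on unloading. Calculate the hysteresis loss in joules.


Hysteresis loss = loading - unloading
= 7.6 - 6.54
= 1.06 J

1.06 J


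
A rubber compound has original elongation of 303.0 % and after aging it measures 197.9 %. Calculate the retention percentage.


Retention = aged / original * 100
= 197.9 / 303.0 * 100
= 65.3%

65.3%


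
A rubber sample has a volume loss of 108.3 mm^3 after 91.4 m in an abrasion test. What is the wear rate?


Rate = volume_loss / distance
= 108.3 / 91.4
= 1.185 mm^3/m

1.185 mm^3/m


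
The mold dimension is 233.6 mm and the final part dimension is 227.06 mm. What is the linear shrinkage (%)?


Shrinkage = (mold - part) / mold * 100
= (233.6 - 227.06) / 233.6 * 100
= 6.54 / 233.6 * 100
= 2.8%

2.8%


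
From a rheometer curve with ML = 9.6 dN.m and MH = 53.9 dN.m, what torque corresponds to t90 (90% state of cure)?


M90 = ML + 0.9 * (MH - ML)
M90 = 9.6 + 0.9 * (53.9 - 9.6)
M90 = 9.6 + 0.9 * 44.3
M90 = 49.47 dN.m

49.47 dN.m


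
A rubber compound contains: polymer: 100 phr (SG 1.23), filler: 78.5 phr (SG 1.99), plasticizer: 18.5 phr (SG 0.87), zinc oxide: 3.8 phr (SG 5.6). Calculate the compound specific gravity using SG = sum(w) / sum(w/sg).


Sum of weights = 200.8
Volume contributions:
  polymer: 100/1.23 = 81.3008
  filler: 78.5/1.99 = 39.4472
  plasticizer: 18.5/0.87 = 21.2644
  zinc oxide: 3.8/5.6 = 0.6786
Sum of volumes = 142.6910
SG = 200.8 / 142.6910 = 1.407

SG = 1.407


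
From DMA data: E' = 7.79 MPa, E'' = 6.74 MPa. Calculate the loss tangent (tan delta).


tan delta = E'' / E'
= 6.74 / 7.79
= 0.8652

tan delta = 0.8652


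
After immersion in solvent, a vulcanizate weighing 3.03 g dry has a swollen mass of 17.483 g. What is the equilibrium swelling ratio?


Q = W_swollen / W_dry
Q = 17.483 / 3.03
Q = 5.77

Q = 5.77


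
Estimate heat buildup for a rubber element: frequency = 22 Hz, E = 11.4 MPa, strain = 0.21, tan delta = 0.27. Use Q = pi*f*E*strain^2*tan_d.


Q = pi * f * E * strain^2 * tan_d
= pi * 22 * 11.4 * 0.21^2 * 0.27
= pi * 22 * 11.4 * 0.0441 * 0.27
= 9.3817

Q = 9.3817


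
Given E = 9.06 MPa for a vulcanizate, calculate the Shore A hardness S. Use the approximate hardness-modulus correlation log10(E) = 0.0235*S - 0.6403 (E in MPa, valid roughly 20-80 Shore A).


log10(E) = 0.0235*S - 0.6403  =>  S = (log10(E) + 0.6403) / 0.0235
log10(9.06) = 0.957128
S = (0.957128 + 0.6403) / 0.0235 = 1.597428 / 0.0235
S = 68.0

Shore A = 68.0


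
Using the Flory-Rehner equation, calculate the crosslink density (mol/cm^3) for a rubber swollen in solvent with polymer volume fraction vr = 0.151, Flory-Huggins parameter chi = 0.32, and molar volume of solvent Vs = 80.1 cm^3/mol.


ln(1 - vr) = ln(1 - 0.151) = -0.1637
Numerator = -((-0.1637) + 0.151 + 0.32 * 0.151^2) = 0.0054
Denominator = 80.1 * (0.151^(1/3) - 0.151/2) = 36.6063
nu = 0.0054 / 36.6063 = 1.4751e-04 mol/cm^3

1.4751e-04 mol/cm^3


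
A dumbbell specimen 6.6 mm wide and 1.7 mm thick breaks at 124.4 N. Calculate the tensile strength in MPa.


Area = width * thickness = 6.6 * 1.7 = 11.22 mm^2
TS = force / area = 124.4 / 11.22 = 11.09 MPa

11.09 MPa


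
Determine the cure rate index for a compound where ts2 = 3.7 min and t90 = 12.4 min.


CRI = 100 / (t90 - ts2)
= 100 / (12.4 - 3.7)
= 100 / 8.7
= 11.49 min^-1

11.49 min^-1


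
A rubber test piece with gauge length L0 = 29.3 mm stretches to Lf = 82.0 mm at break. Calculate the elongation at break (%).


Elongation = (Lf - L0) / L0 * 100
= (82.0 - 29.3) / 29.3 * 100
= 52.7 / 29.3 * 100
= 179.9%

179.9%


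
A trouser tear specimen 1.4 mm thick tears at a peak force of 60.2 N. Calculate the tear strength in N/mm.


Tear strength = force / thickness
= 60.2 / 1.4
= 43.0 N/mm

43.0 N/mm


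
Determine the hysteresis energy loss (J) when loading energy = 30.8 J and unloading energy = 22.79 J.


Hysteresis loss = loading - unloading
= 30.8 - 22.79
= 8.01 J

8.01 J


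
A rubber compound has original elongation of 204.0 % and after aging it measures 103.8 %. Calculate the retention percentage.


Retention = aged / original * 100
= 103.8 / 204.0 * 100
= 50.9%

50.9%


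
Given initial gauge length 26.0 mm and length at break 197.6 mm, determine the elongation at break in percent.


Elongation = (Lf - L0) / L0 * 100
= (197.6 - 26.0) / 26.0 * 100
= 171.6 / 26.0 * 100
= 660.0%

660.0%


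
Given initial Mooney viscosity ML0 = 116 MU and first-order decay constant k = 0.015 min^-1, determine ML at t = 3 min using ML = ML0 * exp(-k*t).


ML = ML0 * exp(-k * t)
ML = 116 * exp(-0.015 * 3)
ML = 116 * 0.9560
ML = 110.9 MU

110.9 MU


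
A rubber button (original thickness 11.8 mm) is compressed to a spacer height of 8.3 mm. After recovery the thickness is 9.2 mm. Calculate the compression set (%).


CS = (t0 - recovered) / (t0 - ts) * 100
= (11.8 - 9.2) / (11.8 - 8.3) * 100
= 2.6 / 3.5 * 100
= 74.3%

74.3%


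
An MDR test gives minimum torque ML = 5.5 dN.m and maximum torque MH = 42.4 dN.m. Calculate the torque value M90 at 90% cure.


M90 = ML + 0.9 * (MH - ML)
M90 = 5.5 + 0.9 * (42.4 - 5.5)
M90 = 5.5 + 0.9 * 36.9
M90 = 38.71 dN.m

38.71 dN.m


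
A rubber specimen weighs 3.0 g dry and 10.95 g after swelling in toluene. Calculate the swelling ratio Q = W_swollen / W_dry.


Q = W_swollen / W_dry
Q = 10.95 / 3.0
Q = 3.65

Q = 3.65


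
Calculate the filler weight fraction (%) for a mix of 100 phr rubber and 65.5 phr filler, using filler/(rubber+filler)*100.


Filler % = filler / (rubber + filler) * 100
= 65.5 / (100 + 65.5) * 100
= 65.5 / 165.5 * 100
= 39.58%

39.58%


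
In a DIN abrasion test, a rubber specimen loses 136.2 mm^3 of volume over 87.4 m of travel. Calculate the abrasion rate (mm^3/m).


Rate = volume_loss / distance
= 136.2 / 87.4
= 1.558 mm^3/m

1.558 mm^3/m


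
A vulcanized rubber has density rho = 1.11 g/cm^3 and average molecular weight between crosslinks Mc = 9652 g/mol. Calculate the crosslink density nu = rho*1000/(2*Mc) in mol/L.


nu = rho * 1000 / (2 * Mc)
nu = 1.11 * 1000 / (2 * 9652)
nu = 1110.0 / 19304
nu = 0.0575 mol/L

0.0575 mol/L


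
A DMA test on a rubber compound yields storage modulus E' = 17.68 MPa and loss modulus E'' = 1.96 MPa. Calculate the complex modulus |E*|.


|E*| = sqrt(E'^2 + E''^2)
= sqrt(17.68^2 + 1.96^2)
= sqrt(312.5824 + 3.8416)
= 17.788 MPa

17.788 MPa


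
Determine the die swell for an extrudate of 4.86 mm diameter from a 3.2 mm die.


Die swell ratio = D_extrudate / D_die
= 4.86 / 3.2
= 1.519

Die swell = 1.519


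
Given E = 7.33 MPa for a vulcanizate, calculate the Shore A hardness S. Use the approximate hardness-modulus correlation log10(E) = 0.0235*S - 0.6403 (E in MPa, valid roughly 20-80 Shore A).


log10(E) = 0.0235*S - 0.6403  =>  S = (log10(E) + 0.6403) / 0.0235
log10(7.33) = 0.865104
S = (0.865104 + 0.6403) / 0.0235 = 1.505404 / 0.0235
S = 64.1

Shore A = 64.1


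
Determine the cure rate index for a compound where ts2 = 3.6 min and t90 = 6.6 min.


CRI = 100 / (t90 - ts2)
= 100 / (6.6 - 3.6)
= 100 / 3.0
= 33.33 min^-1

33.33 min^-1


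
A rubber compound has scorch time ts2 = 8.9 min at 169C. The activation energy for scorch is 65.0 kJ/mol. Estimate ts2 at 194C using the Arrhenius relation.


Convert temperatures: T1 = 169 + 273.15 = 442.15 K, T2 = 194 + 273.15 = 467.15 K
ts2_new = 8.9 * exp(65000 / 8.314 * (1/467.15 - 1/442.15))
1/T2 - 1/T1 = -1.2104e-04
ts2_new = 3.45 min

3.45 min


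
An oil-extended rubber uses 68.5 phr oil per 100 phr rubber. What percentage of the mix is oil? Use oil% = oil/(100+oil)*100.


Oil % = oil / (100 + oil) * 100
= 68.5 / (100 + 68.5) * 100
= 68.5 / 168.5 * 100
= 40.65%

40.65%


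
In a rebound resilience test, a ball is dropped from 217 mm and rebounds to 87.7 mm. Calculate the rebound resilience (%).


Resilience = h_rebound / h_drop * 100
= 87.7 / 217 * 100
= 40.4%

40.4%


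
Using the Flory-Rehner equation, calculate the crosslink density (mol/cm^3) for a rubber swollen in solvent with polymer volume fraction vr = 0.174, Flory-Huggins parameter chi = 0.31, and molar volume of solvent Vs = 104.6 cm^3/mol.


ln(1 - vr) = ln(1 - 0.174) = -0.1912
Numerator = -((-0.1912) + 0.174 + 0.31 * 0.174^2) = 0.0078
Denominator = 104.6 * (0.174^(1/3) - 0.174/2) = 49.2956
nu = 0.0078 / 49.2956 = 1.5772e-04 mol/cm^3

1.5772e-04 mol/cm^3


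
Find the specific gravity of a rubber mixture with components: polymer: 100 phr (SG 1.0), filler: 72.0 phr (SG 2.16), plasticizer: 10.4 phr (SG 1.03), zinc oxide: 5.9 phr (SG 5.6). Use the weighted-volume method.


Sum of weights = 188.3
Volume contributions:
  polymer: 100/1.0 = 100.0000
  filler: 72.0/2.16 = 33.3333
  plasticizer: 10.4/1.03 = 10.0971
  zinc oxide: 5.9/5.6 = 1.0536
Sum of volumes = 144.4840
SG = 188.3 / 144.4840 = 1.303

SG = 1.303


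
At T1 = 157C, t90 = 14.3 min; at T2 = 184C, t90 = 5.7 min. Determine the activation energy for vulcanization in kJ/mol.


T1 = 430.15 K, T2 = 457.15 K
1/T1 - 1/T2 = 1.3730e-04
ln(t1/t2) = ln(14.3/5.7) = 0.9198
Ea = 8.314 * 0.9198 / 1.3730e-04 = 55694.8679 J/mol
Ea = 55.69 kJ/mol

55.69 kJ/mol


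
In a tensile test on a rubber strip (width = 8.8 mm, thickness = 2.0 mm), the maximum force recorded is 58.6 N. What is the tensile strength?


Area = width * thickness = 8.8 * 2.0 = 17.6 mm^2
TS = force / area = 58.6 / 17.6 = 3.33 MPa

3.33 MPa


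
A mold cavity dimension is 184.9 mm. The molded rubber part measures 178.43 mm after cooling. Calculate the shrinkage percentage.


Shrinkage = (mold - part) / mold * 100
= (184.9 - 178.43) / 184.9 * 100
= 6.47 / 184.9 * 100
= 3.5%

3.5%


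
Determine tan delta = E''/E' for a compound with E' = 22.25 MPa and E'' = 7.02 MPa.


tan delta = E'' / E'
= 7.02 / 22.25
= 0.3155

tan delta = 0.3155


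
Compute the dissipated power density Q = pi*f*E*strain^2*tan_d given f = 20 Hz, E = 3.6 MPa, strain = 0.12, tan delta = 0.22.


Q = pi * f * E * strain^2 * tan_d
= pi * 20 * 3.6 * 0.12^2 * 0.22
= pi * 20 * 3.6 * 0.0144 * 0.22
= 0.7166

Q = 0.7166


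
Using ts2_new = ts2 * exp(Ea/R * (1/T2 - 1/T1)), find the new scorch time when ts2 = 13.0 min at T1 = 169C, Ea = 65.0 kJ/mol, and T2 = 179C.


Convert temperatures: T1 = 169 + 273.15 = 442.15 K, T2 = 179 + 273.15 = 452.15 K
ts2_new = 13.0 * exp(65000 / 8.314 * (1/452.15 - 1/442.15))
1/T2 - 1/T1 = -5.0020e-05
ts2_new = 8.79 min

8.79 min


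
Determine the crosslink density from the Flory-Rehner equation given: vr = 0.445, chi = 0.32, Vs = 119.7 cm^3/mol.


ln(1 - vr) = ln(1 - 0.445) = -0.5888
Numerator = -((-0.5888) + 0.445 + 0.32 * 0.445^2) = 0.0804
Denominator = 119.7 * (0.445^(1/3) - 0.445/2) = 64.7530
nu = 0.0804 / 64.7530 = 0.0012 mol/cm^3

0.0012 mol/cm^3


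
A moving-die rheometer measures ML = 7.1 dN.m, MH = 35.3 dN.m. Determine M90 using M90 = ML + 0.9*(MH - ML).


M90 = ML + 0.9 * (MH - ML)
M90 = 7.1 + 0.9 * (35.3 - 7.1)
M90 = 7.1 + 0.9 * 28.2
M90 = 32.48 dN.m

32.48 dN.m


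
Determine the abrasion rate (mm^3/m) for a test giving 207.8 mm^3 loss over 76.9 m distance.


Rate = volume_loss / distance
= 207.8 / 76.9
= 2.702 mm^3/m

2.702 mm^3/m


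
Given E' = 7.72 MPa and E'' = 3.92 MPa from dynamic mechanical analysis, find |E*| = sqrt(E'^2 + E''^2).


|E*| = sqrt(E'^2 + E''^2)
= sqrt(7.72^2 + 3.92^2)
= sqrt(59.5984 + 15.3664)
= 8.658 MPa

8.658 MPa


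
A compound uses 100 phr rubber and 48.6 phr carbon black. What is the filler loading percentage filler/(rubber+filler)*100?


Filler % = filler / (rubber + filler) * 100
= 48.6 / (100 + 48.6) * 100
= 48.6 / 148.6 * 100
= 32.71%

32.71%


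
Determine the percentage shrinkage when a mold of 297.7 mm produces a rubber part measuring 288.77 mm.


Shrinkage = (mold - part) / mold * 100
= (297.7 - 288.77) / 297.7 * 100
= 8.93 / 297.7 * 100
= 3.0%

3.0%


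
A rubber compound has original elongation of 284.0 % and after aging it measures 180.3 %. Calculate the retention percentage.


Retention = aged / original * 100
= 180.3 / 284.0 * 100
= 63.5%

63.5%


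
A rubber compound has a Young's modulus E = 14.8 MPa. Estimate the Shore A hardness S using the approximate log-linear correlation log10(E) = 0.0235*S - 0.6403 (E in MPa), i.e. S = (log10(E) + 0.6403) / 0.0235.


log10(E) = 0.0235*S - 0.6403  =>  S = (log10(E) + 0.6403) / 0.0235
log10(14.8) = 1.170262
S = (1.170262 + 0.6403) / 0.0235 = 1.810562 / 0.0235
S = 77.0

Shore A = 77.0


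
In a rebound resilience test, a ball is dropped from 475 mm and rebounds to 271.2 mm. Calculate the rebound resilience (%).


Resilience = h_rebound / h_drop * 100
= 271.2 / 475 * 100
= 57.1%

57.1%


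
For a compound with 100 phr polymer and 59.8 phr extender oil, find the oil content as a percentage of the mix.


Oil % = oil / (100 + oil) * 100
= 59.8 / (100 + 59.8) * 100
= 59.8 / 159.8 * 100
= 37.42%

37.42%


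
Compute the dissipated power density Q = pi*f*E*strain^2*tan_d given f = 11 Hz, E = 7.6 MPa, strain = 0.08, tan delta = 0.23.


Q = pi * f * E * strain^2 * tan_d
= pi * 11 * 7.6 * 0.08^2 * 0.23
= pi * 11 * 7.6 * 0.0064 * 0.23
= 0.3866

Q = 0.3866


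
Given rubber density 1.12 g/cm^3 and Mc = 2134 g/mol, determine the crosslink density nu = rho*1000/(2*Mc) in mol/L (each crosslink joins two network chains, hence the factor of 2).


nu = rho * 1000 / (2 * Mc)
nu = 1.12 * 1000 / (2 * 2134)
nu = 1120.0 / 4268
nu = 0.2624 mol/L

0.2624 mol/L


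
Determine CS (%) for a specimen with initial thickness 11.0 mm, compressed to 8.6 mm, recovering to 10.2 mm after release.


CS = (t0 - recovered) / (t0 - ts) * 100
= (11.0 - 10.2) / (11.0 - 8.6) * 100
= 0.8 / 2.4 * 100
= 33.3%

33.3%


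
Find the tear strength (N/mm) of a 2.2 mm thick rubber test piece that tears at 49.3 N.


Tear strength = force / thickness
= 49.3 / 2.2
= 22.41 N/mm

22.41 N/mm


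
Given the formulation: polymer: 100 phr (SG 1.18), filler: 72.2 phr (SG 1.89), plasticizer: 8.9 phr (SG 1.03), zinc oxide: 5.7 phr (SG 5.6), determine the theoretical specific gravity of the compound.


Sum of weights = 186.8
Volume contributions:
  polymer: 100/1.18 = 84.7458
  filler: 72.2/1.89 = 38.2011
  plasticizer: 8.9/1.03 = 8.6408
  zinc oxide: 5.7/5.6 = 1.0179
Sum of volumes = 132.6055
SG = 186.8 / 132.6055 = 1.409

SG = 1.409


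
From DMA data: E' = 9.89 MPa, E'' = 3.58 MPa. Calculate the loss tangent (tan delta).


tan delta = E'' / E'
= 3.58 / 9.89
= 0.362

tan delta = 0.362


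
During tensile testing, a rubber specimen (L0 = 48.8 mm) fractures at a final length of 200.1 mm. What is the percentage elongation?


Elongation = (Lf - L0) / L0 * 100
= (200.1 - 48.8) / 48.8 * 100
= 151.3 / 48.8 * 100
= 310.0%

310.0%


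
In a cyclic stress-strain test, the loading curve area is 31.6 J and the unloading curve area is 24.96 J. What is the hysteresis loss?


Hysteresis loss = loading - unloading
= 31.6 - 24.96
= 6.64 J

6.64 J


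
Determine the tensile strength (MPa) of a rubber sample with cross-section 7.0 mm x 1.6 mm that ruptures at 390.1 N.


Area = width * thickness = 7.0 * 1.6 = 11.2 mm^2
TS = force / area = 390.1 / 11.2 = 34.83 MPa

34.83 MPa


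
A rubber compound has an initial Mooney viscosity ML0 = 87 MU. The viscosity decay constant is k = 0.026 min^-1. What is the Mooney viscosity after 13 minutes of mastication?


ML = ML0 * exp(-k * t)
ML = 87 * exp(-0.026 * 13)
ML = 87 * 0.7132
ML = 62.05 MU

62.05 MU


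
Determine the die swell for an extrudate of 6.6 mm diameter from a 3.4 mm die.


Die swell ratio = D_extrudate / D_die
= 6.6 / 3.4
= 1.941

Die swell = 1.941


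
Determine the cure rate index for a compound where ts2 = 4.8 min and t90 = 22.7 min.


CRI = 100 / (t90 - ts2)
= 100 / (22.7 - 4.8)
= 100 / 17.9
= 5.59 min^-1

5.59 min^-1


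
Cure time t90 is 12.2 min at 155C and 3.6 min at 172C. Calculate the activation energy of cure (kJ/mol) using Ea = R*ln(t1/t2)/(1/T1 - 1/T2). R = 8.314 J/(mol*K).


T1 = 428.15 K, T2 = 445.15 K
1/T1 - 1/T2 = 8.9196e-05
ln(t1/t2) = ln(12.2/3.6) = 1.2205
Ea = 8.314 * 1.2205 / 8.9196e-05 = 113763.2415 J/mol
Ea = 113.76 kJ/mol

113.76 kJ/mol


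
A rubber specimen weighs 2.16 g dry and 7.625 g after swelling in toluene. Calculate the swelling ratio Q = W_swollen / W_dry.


Q = W_swollen / W_dry
Q = 7.625 / 2.16
Q = 3.53

Q = 3.53


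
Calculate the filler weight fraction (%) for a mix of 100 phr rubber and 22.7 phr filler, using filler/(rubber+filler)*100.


Filler % = filler / (rubber + filler) * 100
= 22.7 / (100 + 22.7) * 100
= 22.7 / 122.7 * 100
= 18.5%

18.5%


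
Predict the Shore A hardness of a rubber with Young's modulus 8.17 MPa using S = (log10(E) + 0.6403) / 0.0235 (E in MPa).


log10(E) = 0.0235*S - 0.6403  =>  S = (log10(E) + 0.6403) / 0.0235
log10(8.17) = 0.912222
S = (0.912222 + 0.6403) / 0.0235 = 1.552522 / 0.0235
S = 66.1

Shore A = 66.1


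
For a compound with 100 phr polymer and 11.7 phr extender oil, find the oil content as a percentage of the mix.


Oil % = oil / (100 + oil) * 100
= 11.7 / (100 + 11.7) * 100
= 11.7 / 111.7 * 100
= 10.47%

10.47%


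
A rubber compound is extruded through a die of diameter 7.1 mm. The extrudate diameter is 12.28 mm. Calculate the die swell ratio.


Die swell ratio = D_extrudate / D_die
= 12.28 / 7.1
= 1.73

Die swell = 1.73


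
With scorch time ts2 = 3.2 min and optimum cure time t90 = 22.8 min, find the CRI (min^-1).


CRI = 100 / (t90 - ts2)
= 100 / (22.8 - 3.2)
= 100 / 19.6
= 5.1 min^-1

5.1 min^-1


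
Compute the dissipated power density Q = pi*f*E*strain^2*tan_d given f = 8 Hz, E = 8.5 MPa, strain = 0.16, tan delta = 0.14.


Q = pi * f * E * strain^2 * tan_d
= pi * 8 * 8.5 * 0.16^2 * 0.14
= pi * 8 * 8.5 * 0.0256 * 0.14
= 0.7656

Q = 0.7656


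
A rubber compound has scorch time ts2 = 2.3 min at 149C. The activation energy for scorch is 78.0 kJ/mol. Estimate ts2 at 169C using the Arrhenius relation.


Convert temperatures: T1 = 149 + 273.15 = 422.15 K, T2 = 169 + 273.15 = 442.15 K
ts2_new = 2.3 * exp(78000 / 8.314 * (1/442.15 - 1/422.15))
1/T2 - 1/T1 = -1.0715e-04
ts2_new = 0.84 min

0.84 min


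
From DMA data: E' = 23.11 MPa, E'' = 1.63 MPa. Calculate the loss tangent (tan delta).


tan delta = E'' / E'
= 1.63 / 23.11
= 0.0705

tan delta = 0.0705


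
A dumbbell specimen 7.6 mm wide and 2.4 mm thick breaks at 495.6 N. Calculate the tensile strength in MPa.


Area = width * thickness = 7.6 * 2.4 = 18.24 mm^2
TS = force / area = 495.6 / 18.24 = 27.17 MPa

27.17 MPa


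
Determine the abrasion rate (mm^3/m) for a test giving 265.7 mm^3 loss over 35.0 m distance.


Rate = volume_loss / distance
= 265.7 / 35.0
= 7.591 mm^3/m

7.591 mm^3/m


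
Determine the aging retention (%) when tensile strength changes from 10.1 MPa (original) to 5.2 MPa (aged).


Retention = aged / original * 100
= 5.2 / 10.1 * 100
= 51.5%

51.5%


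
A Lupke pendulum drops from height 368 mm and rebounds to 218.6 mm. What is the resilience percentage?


Resilience = h_rebound / h_drop * 100
= 218.6 / 368 * 100
= 59.4%

59.4%


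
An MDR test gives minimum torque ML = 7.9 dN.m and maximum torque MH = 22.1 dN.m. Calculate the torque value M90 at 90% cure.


M90 = ML + 0.9 * (MH - ML)
M90 = 7.9 + 0.9 * (22.1 - 7.9)
M90 = 7.9 + 0.9 * 14.2
M90 = 20.68 dN.m

20.68 dN.m


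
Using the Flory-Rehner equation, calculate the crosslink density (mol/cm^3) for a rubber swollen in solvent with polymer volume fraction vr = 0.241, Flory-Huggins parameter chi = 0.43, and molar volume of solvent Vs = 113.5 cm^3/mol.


ln(1 - vr) = ln(1 - 0.241) = -0.2758
Numerator = -((-0.2758) + 0.241 + 0.43 * 0.241^2) = 0.0098
Denominator = 113.5 * (0.241^(1/3) - 0.241/2) = 56.9553
nu = 0.0098 / 56.9553 = 1.7169e-04 mol/cm^3

1.7169e-04 mol/cm^3


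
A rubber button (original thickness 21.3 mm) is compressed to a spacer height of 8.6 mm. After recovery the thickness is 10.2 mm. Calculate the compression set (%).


CS = (t0 - recovered) / (t0 - ts) * 100
= (21.3 - 10.2) / (21.3 - 8.6) * 100
= 11.1 / 12.7 * 100
= 87.4%

87.4%


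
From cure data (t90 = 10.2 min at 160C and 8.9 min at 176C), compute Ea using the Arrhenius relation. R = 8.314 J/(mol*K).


T1 = 433.15 K, T2 = 449.15 K
1/T1 - 1/T2 = 8.2241e-05
ln(t1/t2) = ln(10.2/8.9) = 0.1363
Ea = 8.314 * 0.1363 / 8.2241e-05 = 13782.6181 J/mol
Ea = 13.78 kJ/mol

13.78 kJ/mol


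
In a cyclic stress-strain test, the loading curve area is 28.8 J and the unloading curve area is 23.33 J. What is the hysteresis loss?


Hysteresis loss = loading - unloading
= 28.8 - 23.33
= 5.47 J

5.47 J


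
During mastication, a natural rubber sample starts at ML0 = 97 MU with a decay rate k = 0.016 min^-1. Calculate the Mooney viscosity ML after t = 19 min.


ML = ML0 * exp(-k * t)
ML = 97 * exp(-0.016 * 19)
ML = 97 * 0.7379
ML = 71.57 MU

71.57 MU


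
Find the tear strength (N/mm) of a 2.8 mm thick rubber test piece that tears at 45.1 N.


Tear strength = force / thickness
= 45.1 / 2.8
= 16.11 N/mm

16.11 N/mm


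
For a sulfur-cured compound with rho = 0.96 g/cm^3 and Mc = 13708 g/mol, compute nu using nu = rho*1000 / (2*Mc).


nu = rho * 1000 / (2 * Mc)
nu = 0.96 * 1000 / (2 * 13708)
nu = 960.0 / 27416
nu = 0.0350 mol/L

0.0350 mol/L


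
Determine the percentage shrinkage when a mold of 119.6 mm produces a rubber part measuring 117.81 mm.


Shrinkage = (mold - part) / mold * 100
= (119.6 - 117.81) / 119.6 * 100
= 1.79 / 119.6 * 100
= 1.5%

1.5%


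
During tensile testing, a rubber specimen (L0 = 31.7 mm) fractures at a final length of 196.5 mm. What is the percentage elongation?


Elongation = (Lf - L0) / L0 * 100
= (196.5 - 31.7) / 31.7 * 100
= 164.8 / 31.7 * 100
= 519.9%

519.9%


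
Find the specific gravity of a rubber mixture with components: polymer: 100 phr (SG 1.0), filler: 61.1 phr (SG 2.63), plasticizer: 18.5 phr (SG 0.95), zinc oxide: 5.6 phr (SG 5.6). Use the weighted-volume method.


Sum of weights = 185.2
Volume contributions:
  polymer: 100/1.0 = 100.0000
  filler: 61.1/2.63 = 23.2319
  plasticizer: 18.5/0.95 = 19.4737
  zinc oxide: 5.6/5.6 = 1.0000
Sum of volumes = 143.7056
SG = 185.2 / 143.7056 = 1.289

SG = 1.289


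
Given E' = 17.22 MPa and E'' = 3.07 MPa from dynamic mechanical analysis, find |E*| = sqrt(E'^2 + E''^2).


|E*| = sqrt(E'^2 + E''^2)
= sqrt(17.22^2 + 3.07^2)
= sqrt(296.5284 + 9.4249)
= 17.492 MPa

17.492 MPa


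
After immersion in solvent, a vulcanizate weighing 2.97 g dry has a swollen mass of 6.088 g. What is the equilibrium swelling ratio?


Q = W_swollen / W_dry
Q = 6.088 / 2.97
Q = 2.05

Q = 2.05


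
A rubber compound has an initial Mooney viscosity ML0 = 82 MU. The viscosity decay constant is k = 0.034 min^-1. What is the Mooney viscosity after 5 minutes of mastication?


ML = ML0 * exp(-k * t)
ML = 82 * exp(-0.034 * 5)
ML = 82 * 0.8437
ML = 69.18 MU

69.18 MU


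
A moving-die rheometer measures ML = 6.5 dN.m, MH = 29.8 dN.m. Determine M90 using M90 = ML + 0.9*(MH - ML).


M90 = ML + 0.9 * (MH - ML)
M90 = 6.5 + 0.9 * (29.8 - 6.5)
M90 = 6.5 + 0.9 * 23.3
M90 = 27.47 dN.m

27.47 dN.m


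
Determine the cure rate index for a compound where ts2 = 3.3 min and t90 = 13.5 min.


CRI = 100 / (t90 - ts2)
= 100 / (13.5 - 3.3)
= 100 / 10.2
= 9.8 min^-1

9.8 min^-1


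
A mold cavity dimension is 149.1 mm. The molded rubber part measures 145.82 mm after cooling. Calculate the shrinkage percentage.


Shrinkage = (mold - part) / mold * 100
= (149.1 - 145.82) / 149.1 * 100
= 3.28 / 149.1 * 100
= 2.2%

2.2%


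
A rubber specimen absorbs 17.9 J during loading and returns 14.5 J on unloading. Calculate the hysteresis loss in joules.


Hysteresis loss = loading - unloading
= 17.9 - 14.5
= 3.4 J

3.4 J


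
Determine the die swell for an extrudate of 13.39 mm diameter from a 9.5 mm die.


Die swell ratio = D_extrudate / D_die
= 13.39 / 9.5
= 1.409

Die swell = 1.409


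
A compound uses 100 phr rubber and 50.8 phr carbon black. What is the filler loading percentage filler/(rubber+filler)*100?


Filler % = filler / (rubber + filler) * 100
= 50.8 / (100 + 50.8) * 100
= 50.8 / 150.8 * 100
= 33.69%

33.69%


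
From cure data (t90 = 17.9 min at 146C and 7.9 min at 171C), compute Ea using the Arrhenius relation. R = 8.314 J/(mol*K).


T1 = 419.15 K, T2 = 444.15 K
1/T1 - 1/T2 = 1.3429e-04
ln(t1/t2) = ln(17.9/7.9) = 0.8179
Ea = 8.314 * 0.8179 / 1.3429e-04 = 50639.5117 J/mol
Ea = 50.64 kJ/mol

50.64 kJ/mol


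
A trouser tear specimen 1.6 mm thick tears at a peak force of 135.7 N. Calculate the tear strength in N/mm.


Tear strength = force / thickness
= 135.7 / 1.6
= 84.81 N/mm

84.81 N/mm


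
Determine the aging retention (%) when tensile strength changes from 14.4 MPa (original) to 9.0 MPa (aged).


Retention = aged / original * 100
= 9.0 / 14.4 * 100
= 62.5%

62.5%


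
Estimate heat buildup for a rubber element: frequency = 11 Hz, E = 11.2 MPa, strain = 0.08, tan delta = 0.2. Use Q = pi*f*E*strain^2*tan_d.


Q = pi * f * E * strain^2 * tan_d
= pi * 11 * 11.2 * 0.08^2 * 0.2
= pi * 11 * 11.2 * 0.0064 * 0.2
= 0.4954

Q = 0.4954


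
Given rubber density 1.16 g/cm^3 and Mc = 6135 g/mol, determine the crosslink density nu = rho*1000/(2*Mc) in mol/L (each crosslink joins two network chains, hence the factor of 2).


nu = rho * 1000 / (2 * Mc)
nu = 1.16 * 1000 / (2 * 6135)
nu = 1160.0 / 12270
nu = 0.0945 mol/L

0.0945 mol/L


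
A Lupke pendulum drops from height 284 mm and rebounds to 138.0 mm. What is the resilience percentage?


Resilience = h_rebound / h_drop * 100
= 138.0 / 284 * 100
= 48.6%

48.6%


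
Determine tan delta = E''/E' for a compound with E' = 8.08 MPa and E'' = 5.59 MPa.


tan delta = E'' / E'
= 5.59 / 8.08
= 0.6918

tan delta = 0.6918


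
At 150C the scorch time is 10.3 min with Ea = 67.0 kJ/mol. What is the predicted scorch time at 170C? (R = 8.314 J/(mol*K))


Convert temperatures: T1 = 150 + 273.15 = 423.15 K, T2 = 170 + 273.15 = 443.15 K
ts2_new = 10.3 * exp(67000 / 8.314 * (1/443.15 - 1/423.15))
1/T2 - 1/T1 = -1.0666e-04
ts2_new = 4.36 min

4.36 min


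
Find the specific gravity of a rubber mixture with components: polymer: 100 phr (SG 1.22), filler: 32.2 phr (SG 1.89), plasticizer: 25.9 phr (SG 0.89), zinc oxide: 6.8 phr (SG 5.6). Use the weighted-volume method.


Sum of weights = 164.9
Volume contributions:
  polymer: 100/1.22 = 81.9672
  filler: 32.2/1.89 = 17.0370
  plasticizer: 25.9/0.89 = 29.1011
  zinc oxide: 6.8/5.6 = 1.2143
Sum of volumes = 129.3197
SG = 164.9 / 129.3197 = 1.275

SG = 1.275


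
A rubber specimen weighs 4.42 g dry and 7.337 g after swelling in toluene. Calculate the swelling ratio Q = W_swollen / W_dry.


Q = W_swollen / W_dry
Q = 7.337 / 4.42
Q = 1.66

Q = 1.66


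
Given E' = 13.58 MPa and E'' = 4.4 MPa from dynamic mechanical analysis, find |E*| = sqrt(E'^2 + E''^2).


|E*| = sqrt(E'^2 + E''^2)
= sqrt(13.58^2 + 4.4^2)
= sqrt(184.4164 + 19.3600)
= 14.275 MPa

14.275 MPa


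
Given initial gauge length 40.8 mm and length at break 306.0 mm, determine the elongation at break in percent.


Elongation = (Lf - L0) / L0 * 100
= (306.0 - 40.8) / 40.8 * 100
= 265.2 / 40.8 * 100
= 650.0%

650.0%


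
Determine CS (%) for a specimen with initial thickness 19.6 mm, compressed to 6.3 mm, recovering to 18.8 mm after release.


CS = (t0 - recovered) / (t0 - ts) * 100
= (19.6 - 18.8) / (19.6 - 6.3) * 100
= 0.8 / 13.3 * 100
= 6.0%

6.0%


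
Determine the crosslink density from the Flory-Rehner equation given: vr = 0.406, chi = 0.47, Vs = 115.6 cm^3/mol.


ln(1 - vr) = ln(1 - 0.406) = -0.5209
Numerator = -((-0.5209) + 0.406 + 0.47 * 0.406^2) = 0.0374
Denominator = 115.6 * (0.406^(1/3) - 0.406/2) = 62.1318
nu = 0.0374 / 62.1318 = 6.0200e-04 mol/cm^3

6.0200e-04 mol/cm^3


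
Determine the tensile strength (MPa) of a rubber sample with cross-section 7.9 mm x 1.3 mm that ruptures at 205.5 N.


Area = width * thickness = 7.9 * 1.3 = 10.27 mm^2
TS = force / area = 205.5 / 10.27 = 20.01 MPa

20.01 MPa


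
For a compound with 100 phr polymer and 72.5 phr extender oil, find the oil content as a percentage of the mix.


Oil % = oil / (100 + oil) * 100
= 72.5 / (100 + 72.5) * 100
= 72.5 / 172.5 * 100
= 42.03%

42.03%


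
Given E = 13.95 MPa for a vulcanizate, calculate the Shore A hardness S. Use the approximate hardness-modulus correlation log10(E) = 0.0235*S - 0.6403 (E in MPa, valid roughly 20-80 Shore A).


log10(E) = 0.0235*S - 0.6403  =>  S = (log10(E) + 0.6403) / 0.0235
log10(13.95) = 1.144574
S = (1.144574 + 0.6403) / 0.0235 = 1.784874 / 0.0235
S = 76.0

Shore A = 76.0


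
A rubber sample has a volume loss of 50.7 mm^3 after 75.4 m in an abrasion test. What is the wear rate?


Rate = volume_loss / distance
= 50.7 / 75.4
= 0.672 mm^3/m

0.672 mm^3/m


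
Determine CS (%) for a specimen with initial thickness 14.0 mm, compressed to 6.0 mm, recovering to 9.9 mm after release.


CS = (t0 - recovered) / (t0 - ts) * 100
= (14.0 - 9.9) / (14.0 - 6.0) * 100
= 4.1 / 8.0 * 100
= 51.2%

51.2%


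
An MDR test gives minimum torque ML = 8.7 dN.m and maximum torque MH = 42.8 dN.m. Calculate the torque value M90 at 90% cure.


M90 = ML + 0.9 * (MH - ML)
M90 = 8.7 + 0.9 * (42.8 - 8.7)
M90 = 8.7 + 0.9 * 34.1
M90 = 39.39 dN.m

39.39 dN.m


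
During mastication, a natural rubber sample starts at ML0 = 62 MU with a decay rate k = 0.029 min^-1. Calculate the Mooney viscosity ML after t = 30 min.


ML = ML0 * exp(-k * t)
ML = 62 * exp(-0.029 * 30)
ML = 62 * 0.4190
ML = 25.97 MU

25.97 MU


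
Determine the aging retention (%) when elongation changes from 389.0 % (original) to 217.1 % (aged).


Retention = aged / original * 100
= 217.1 / 389.0 * 100
= 55.8%

55.8%


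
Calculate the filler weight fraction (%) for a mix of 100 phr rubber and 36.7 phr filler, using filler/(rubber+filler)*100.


Filler % = filler / (rubber + filler) * 100
= 36.7 / (100 + 36.7) * 100
= 36.7 / 136.7 * 100
= 26.85%

26.85%


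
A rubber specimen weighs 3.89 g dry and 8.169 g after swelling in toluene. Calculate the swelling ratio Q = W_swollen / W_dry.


Q = W_swollen / W_dry
Q = 8.169 / 3.89
Q = 2.1

Q = 2.1


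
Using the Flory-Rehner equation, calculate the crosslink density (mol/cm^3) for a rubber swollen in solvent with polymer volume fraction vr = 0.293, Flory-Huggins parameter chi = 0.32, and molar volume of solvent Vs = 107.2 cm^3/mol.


ln(1 - vr) = ln(1 - 0.293) = -0.3467
Numerator = -((-0.3467) + 0.293 + 0.32 * 0.293^2) = 0.0263
Denominator = 107.2 * (0.293^(1/3) - 0.293/2) = 55.4959
nu = 0.0263 / 55.4959 = 4.7306e-04 mol/cm^3

4.7306e-04 mol/cm^3
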